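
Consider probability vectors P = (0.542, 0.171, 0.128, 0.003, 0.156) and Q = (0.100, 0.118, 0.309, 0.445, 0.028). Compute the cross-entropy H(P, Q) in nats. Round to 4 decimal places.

H(P,Q) = −Σ p·ln q.
  −0.542·ln(0.100) = 1.24800
  −0.171·ln(0.118) = 0.36544
  −0.128·ln(0.309) = 0.15032
  −0.003·ln(0.445) = 0.00243
  −0.156·ln(0.028) = 0.55779
H(P,Q) = 2.3240 nats.

2.3240 nats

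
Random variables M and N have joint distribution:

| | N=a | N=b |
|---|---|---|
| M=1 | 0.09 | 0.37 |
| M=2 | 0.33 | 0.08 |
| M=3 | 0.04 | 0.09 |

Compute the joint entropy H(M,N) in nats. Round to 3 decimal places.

H(M,N) = −Σ p(x,y)·ln p(x,y) over all 6 cells.
  cell (1,a): −0.09·ln0.09 = 0.2167
  cell (1,b): −0.37·ln0.37 = 0.3679
  cell (2,a): −0.33·ln0.33 = 0.3659
  cell (2,b): −0.08·ln0.08 = 0.2021
  cell (3,a): −0.04·ln0.04 = 0.1288
  cell (3,b): −0.09·ln0.09 = 0.2167
Sum = 1.498 nats.

1.498 nats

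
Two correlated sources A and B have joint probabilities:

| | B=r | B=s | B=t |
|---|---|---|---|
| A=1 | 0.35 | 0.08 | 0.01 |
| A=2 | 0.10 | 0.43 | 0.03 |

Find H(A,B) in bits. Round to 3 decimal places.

1.896 bits

H(A,B) = −Σ p(x,y)·log₂ p(x,y) over all 6 cells.
  cell (1,r): −0.35·log₂0.35 = 0.5301
  cell (1,s): −0.08·log₂0.08 = 0.2915
  cell (1,t): −0.01·log₂0.01 = 0.0664
  cell (2,r): −0.10·log₂0.10 = 0.3322
  cell (2,s): −0.43·log₂0.43 = 0.5236
  cell (2,t): −0.03·log₂0.03 = 0.1518
Sum = 1.896 bits.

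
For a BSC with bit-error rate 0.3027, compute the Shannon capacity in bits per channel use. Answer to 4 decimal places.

Binary symmetric channel: C = 1 − h₂(ε) where h₂ is the binary entropy function.
h₂(0.3027) = −0.3027·log₂0.3027 − 0.6973·log₂0.6973 = 0.8846.
C = 1 − 0.8846 = 0.1154 bits per channel use.

0.1154 bits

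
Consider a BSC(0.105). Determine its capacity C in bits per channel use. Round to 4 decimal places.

Binary symmetric channel: C = 1 − h₂(ε) where h₂ is the binary entropy function.
h₂(0.105) = −0.105·log₂0.105 − 0.895·log₂0.895 = 0.4846.
C = 1 − 0.4846 = 0.5154 bits per channel use.

0.5154 bits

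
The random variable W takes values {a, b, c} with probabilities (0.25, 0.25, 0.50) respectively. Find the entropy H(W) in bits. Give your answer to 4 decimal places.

H(W) = −Σ p·log₂ p.
  −(0.25)·log₂(0.25) = 0.50000
  −(0.25)·log₂(0.25) = 0.50000
  −(0.50)·log₂(0.50) = 0.50000
Sum: 0.50000 + 0.50000 + 0.50000 = 1.5000 bits.

1.5000 bits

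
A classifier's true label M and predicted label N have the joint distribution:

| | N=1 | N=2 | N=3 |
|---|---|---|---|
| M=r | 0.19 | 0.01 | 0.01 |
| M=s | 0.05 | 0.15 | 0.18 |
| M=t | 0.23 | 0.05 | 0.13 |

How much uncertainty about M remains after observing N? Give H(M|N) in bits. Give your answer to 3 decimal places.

Chain rule: H(M|N) = H(M,N) − H(N).
Marginals: p(M) = (0.2100, 0.3800, 0.4100), p(N) = (0.4700, 0.2100, 0.3200).
H(M,N) = 2.7465 bits; H(N) = 1.5108 bits.
H(M|N) = 2.7465 − 1.5108 = 1.236 bits.

1.236 bits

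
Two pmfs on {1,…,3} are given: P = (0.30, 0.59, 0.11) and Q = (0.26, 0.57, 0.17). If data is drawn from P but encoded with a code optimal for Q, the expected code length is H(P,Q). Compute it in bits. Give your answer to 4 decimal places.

H(P,Q) = −Σ p·log₂ q.
  −0.30·log₂(0.26) = 0.58302
  −0.59·log₂(0.57) = 0.47847
  −0.11·log₂(0.17) = 0.28120
H(P,Q) = 1.3427 bits.

1.3427 bits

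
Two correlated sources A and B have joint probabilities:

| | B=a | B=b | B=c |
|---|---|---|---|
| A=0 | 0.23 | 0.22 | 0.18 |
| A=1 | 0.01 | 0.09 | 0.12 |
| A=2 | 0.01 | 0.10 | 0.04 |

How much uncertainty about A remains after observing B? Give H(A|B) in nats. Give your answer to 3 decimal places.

Chain rule: H(A|B) = H(A,B) − H(B).
Marginals: p(A) = (0.6300, 0.2200, 0.1500), p(B) = (0.2500, 0.4100, 0.3400).
H(A,B) = 1.9021 nats; H(B) = 1.0789 nats.
H(A|B) = 1.9021 − 1.0789 = 0.823 nats.

0.823 nats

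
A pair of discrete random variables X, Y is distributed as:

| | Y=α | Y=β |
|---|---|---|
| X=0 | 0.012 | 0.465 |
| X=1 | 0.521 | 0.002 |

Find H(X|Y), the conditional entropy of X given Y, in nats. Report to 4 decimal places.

0.0703 nats

Chain rule: H(X|Y) = H(X,Y) − H(Y).
Marginals: p(X) = (0.4770, 0.5230), p(Y) = (0.5330, 0.4670).
H(X,Y) = 0.7613 nats; H(Y) = 0.6910 nats.
H(X|Y) = 0.7613 − 0.6910 = 0.0703 nats.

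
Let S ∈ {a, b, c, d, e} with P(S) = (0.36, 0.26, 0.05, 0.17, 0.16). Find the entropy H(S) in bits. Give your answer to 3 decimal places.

H(S) = −Σ p·log₂ p.
  −(0.36)·log₂(0.36) = 0.5306
  −(0.26)·log₂(0.26) = 0.5053
  −(0.05)·log₂(0.05) = 0.2161
  −(0.17)·log₂(0.17) = 0.4346
  −(0.16)·log₂(0.16) = 0.4230
Sum: 0.5306 + 0.5053 + 0.2161 + 0.4346 + 0.4230 = 2.110 bits.

2.110 bits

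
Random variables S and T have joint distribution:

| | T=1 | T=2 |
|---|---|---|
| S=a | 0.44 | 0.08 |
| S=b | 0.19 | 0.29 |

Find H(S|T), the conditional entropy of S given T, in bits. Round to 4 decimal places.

0.8351 bits

Marginals: p(S) = (0.5200, 0.4800), p(T) = (0.6300, 0.3700).
H(S|T) = Σ p(T) · H(S|T=·).
  T=1: p=0.6300, H(S|T=1) = 0.8832
  T=2: p=0.3700, H(S|T=2) = 0.7532
Weighted sum = 0.8351 bits.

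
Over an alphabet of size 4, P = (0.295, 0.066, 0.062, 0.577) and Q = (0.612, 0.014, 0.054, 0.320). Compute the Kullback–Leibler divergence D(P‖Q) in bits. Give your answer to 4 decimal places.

D(P‖Q) = Σ p·log₂(p/q).
  0.295·log₂(0.295/0.612) = -0.31058
  0.066·log₂(0.066/0.014) = 0.14764
  0.062·log₂(0.062/0.054) = 0.01236
  0.577·log₂(0.577/0.320) = 0.49074
D(P‖Q) = 0.3402 bits.

0.3402 bits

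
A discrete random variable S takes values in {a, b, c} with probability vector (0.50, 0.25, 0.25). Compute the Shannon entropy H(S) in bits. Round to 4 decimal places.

H(S) = −Σ p·log₂ p.
  −(0.50)·log₂(0.50) = 0.50000
  −(0.25)·log₂(0.25) = 0.50000
  −(0.25)·log₂(0.25) = 0.50000
Sum: 0.50000 + 0.50000 + 0.50000 = 1.5000 bits.

1.5000 bits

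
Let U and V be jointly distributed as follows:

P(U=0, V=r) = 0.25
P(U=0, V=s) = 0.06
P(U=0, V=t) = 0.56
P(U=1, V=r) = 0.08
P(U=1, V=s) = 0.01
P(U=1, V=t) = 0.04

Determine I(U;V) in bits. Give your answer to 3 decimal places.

0.040 bits

Marginals: p(U) = (0.8700, 0.1300), p(V) = (0.3300, 0.0700, 0.6000).
I(U;V) = H(U) + H(V) − H(U,V).
H(U) = 0.5574, H(V) = 1.2386, H(U,V) = 1.7557.
I(U;V) = 0.5574 + 1.2386 − 1.7557 = 0.040 bits.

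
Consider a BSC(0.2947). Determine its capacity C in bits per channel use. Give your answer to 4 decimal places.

0.1253 bits

Binary symmetric channel: C = 1 − h₂(ε) where h₂ is the binary entropy function.
h₂(0.2947) = −0.2947·log₂0.2947 − 0.7053·log₂0.7053 = 0.8747.
C = 1 − 0.8747 = 0.1253 bits per channel use.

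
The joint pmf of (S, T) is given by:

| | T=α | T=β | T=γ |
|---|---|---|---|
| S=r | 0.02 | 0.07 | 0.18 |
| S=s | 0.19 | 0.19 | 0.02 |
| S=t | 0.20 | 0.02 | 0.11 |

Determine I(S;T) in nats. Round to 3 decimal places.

Marginals: p(S) = (0.2700, 0.4000, 0.3300), p(T) = (0.4100, 0.2800, 0.3100).
I(S;T) = H(S) + H(T) − H(S,T).
H(S) = 1.0859, H(T) = 1.0851, H(S,T) = 1.9253.
I(S;T) = 1.0859 + 1.0851 − 1.9253 = 0.246 nats.

0.246 nats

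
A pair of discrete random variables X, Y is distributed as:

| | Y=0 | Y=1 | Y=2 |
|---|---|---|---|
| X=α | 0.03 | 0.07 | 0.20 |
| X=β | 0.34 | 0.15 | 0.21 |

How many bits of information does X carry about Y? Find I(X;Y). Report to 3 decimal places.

Marginals: p(X) = (0.3000, 0.7000), p(Y) = (0.3700, 0.2200, 0.4100).
I(X;Y) = Σ p(x,y)·log₂[p(x,y)/(p(x)p(y))].
  (α,0): 0.03·log₂(0.2703) = -0.0566
  (α,1): 0.07·log₂(1.0606) = 0.0059
  (α,2): 0.20·log₂(1.6260) = 0.1403
  (β,0): 0.34·log₂(1.3127) = 0.1335
  (β,1): 0.15·log₂(0.9740) = -0.0057
  (β,2): 0.21·log₂(0.7317) = -0.0946
Sum = 0.123 bits.

0.123 bits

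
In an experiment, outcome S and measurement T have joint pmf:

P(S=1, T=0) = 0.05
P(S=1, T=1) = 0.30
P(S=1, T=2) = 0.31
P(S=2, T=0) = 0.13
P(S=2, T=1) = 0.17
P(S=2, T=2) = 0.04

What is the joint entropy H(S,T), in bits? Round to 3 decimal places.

H(S,T) = −Σ p(x,y)·log₂ p(x,y) over all 6 cells.
  cell (1,0): −0.05·log₂0.05 = 0.2161
  cell (1,1): −0.30·log₂0.30 = 0.5211
  cell (1,2): −0.31·log₂0.31 = 0.5238
  cell (2,0): −0.13·log₂0.13 = 0.3826
  cell (2,1): −0.17·log₂0.17 = 0.4346
  cell (2,2): −0.04·log₂0.04 = 0.1858
Sum = 2.264 bits.

2.264 bits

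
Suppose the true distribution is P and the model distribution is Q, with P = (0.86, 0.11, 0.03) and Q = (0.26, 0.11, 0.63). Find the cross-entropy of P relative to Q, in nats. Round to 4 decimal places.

H(P,Q) = −Σ p·ln q.
  −0.86·ln(0.26) = 1.15848
  −0.11·ln(0.11) = 0.24280
  −0.03·ln(0.63) = 0.01386
H(P,Q) = 1.4151 nats.

1.4151 nats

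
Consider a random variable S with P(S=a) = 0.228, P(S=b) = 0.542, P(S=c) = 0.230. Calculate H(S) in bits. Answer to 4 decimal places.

H(S) = −Σ p·log₂ p.
  −(0.228)·log₂(0.228) = 0.48630
  −(0.542)·log₂(0.542) = 0.47893
  −(0.230)·log₂(0.230) = 0.48767
Sum: 0.48630 + 0.47893 + 0.48767 = 1.4529 bits.

1.4529 bits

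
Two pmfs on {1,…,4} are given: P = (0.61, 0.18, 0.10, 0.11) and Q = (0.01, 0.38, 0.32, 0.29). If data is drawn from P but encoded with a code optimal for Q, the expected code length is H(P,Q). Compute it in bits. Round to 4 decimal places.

H(P,Q) = −Σ p·log₂ q.
  −0.61·log₂(0.01) = 4.05275
  −0.18·log₂(0.38) = 0.25127
  −0.10·log₂(0.32) = 0.16439
  −0.11·log₂(0.29) = 0.19645
H(P,Q) = 4.6649 bits.

4.6649 bits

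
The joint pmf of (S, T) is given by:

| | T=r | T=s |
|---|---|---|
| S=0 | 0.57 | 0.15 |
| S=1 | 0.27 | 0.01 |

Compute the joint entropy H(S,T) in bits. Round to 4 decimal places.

1.4493 bits

H(S,T) = −Σ p(x,y)·log₂ p(x,y) over all 4 cells.
  cell (0,r): −0.57·log₂0.57 = 0.46225
  cell (0,s): −0.15·log₂0.15 = 0.41054
  cell (1,r): −0.27·log₂0.27 = 0.51002
  cell (1,s): −0.01·log₂0.01 = 0.06644
Sum = 1.4493 bits.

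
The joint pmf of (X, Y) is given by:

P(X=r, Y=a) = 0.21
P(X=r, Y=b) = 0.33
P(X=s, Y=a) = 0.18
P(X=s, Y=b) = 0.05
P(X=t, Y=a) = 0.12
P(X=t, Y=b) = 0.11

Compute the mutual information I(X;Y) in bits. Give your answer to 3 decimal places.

0.076 bits

Marginals: p(X) = (0.5400, 0.2300, 0.2300), p(Y) = (0.5100, 0.4900).
I(X;Y) = H(X) + H(Y) − H(X,Y).
H(X) = 1.4554, H(Y) = 0.9997, H(X,Y) = 2.3794.
I(X;Y) = 1.4554 + 0.9997 − 2.3794 = 0.076 bits.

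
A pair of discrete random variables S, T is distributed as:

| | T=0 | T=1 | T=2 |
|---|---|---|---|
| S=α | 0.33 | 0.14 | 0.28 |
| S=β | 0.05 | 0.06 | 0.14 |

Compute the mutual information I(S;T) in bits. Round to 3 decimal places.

Marginals: p(S) = (0.7500, 0.2500), p(T) = (0.3800, 0.2000, 0.4200).
I(S;T) = H(S) + H(T) − H(S,T).
H(S) = 0.8113, H(T) = 1.5205, H(S,T) = 2.2959.
I(S;T) = 0.8113 + 1.5205 − 2.2959 = 0.036 bits.

0.036 bits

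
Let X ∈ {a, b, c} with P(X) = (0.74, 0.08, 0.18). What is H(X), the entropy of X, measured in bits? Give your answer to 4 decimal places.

H(X) = −Σ p·log₂ p.
  −(0.74)·log₂(0.74) = 0.32146
  −(0.08)·log₂(0.08) = 0.29151
  −(0.18)·log₂(0.18) = 0.44531
Sum: 0.32146 + 0.29151 + 0.44531 = 1.0583 bits.

1.0583 bits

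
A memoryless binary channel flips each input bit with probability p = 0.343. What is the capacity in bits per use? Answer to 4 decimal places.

Binary symmetric channel: C = 1 − h₂(ε) where h₂ is the binary entropy function.
h₂(0.343) = −0.343·log₂0.343 − 0.657·log₂0.657 = 0.9277.
C = 1 − 0.9277 = 0.0723 bits per channel use.

0.0723 bits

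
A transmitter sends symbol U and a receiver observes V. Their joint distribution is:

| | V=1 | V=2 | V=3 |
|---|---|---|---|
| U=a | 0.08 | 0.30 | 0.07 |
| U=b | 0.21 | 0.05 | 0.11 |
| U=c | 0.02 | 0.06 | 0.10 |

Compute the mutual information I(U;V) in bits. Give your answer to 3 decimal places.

0.251 bits

Marginals: p(U) = (0.4500, 0.3700, 0.1800), p(V) = (0.3100, 0.4100, 0.2800).
I(U;V) = Σ p(x,y)·log₂[p(x,y)/(p(x)p(y))].
  (a,1): 0.08·log₂(0.5735) = -0.0642
  (a,2): 0.30·log₂(1.6260) = 0.2104
  (a,3): 0.07·log₂(0.5556) = -0.0594
  (b,1): 0.21·log₂(1.8309) = 0.1832
  (b,2): 0.05·log₂(0.3296) = -0.0801
  (b,3): 0.11·log₂(1.0618) = 0.0095
  (c,1): 0.02·log₂(0.3584) = -0.0296
  (c,2): 0.06·log₂(0.8130) = -0.0179
  (c,3): 0.10·log₂(1.9841) = 0.0989
Sum = 0.251 bits.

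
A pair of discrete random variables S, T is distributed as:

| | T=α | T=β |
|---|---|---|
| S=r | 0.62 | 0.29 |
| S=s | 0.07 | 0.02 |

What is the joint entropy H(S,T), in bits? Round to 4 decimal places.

H(S,T) = −Σ p(x,y)·log₂ p(x,y) over all 4 cells.
  cell (r,α): −0.62·log₂0.62 = 0.42759
  cell (r,β): −0.29·log₂0.29 = 0.51790
  cell (s,α): −0.07·log₂0.07 = 0.26856
  cell (s,β): −0.02·log₂0.02 = 0.11288
Sum = 1.3269 bits.

1.3269 bits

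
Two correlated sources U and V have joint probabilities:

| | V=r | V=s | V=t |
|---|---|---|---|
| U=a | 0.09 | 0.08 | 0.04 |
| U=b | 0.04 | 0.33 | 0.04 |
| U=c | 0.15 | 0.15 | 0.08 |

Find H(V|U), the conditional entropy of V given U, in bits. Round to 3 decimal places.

Chain rule: H(V|U) = H(U,V) − H(U).
Marginals: p(U) = (0.2100, 0.4100, 0.3800), p(V) = (0.2800, 0.5600, 0.1600).
H(U,V) = 2.8018 bits; H(U) = 1.5307 bits.
H(V|U) = 2.8018 − 1.5307 = 1.271 bits.

1.271 bits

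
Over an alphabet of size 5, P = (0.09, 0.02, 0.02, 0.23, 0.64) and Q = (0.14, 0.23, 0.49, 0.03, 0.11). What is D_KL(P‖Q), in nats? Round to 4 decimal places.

1.4429 nats

D(P‖Q) = Σ p·ln(p/q).
  0.09·ln(0.09/0.14) = -0.03976
  0.02·ln(0.02/0.23) = -0.04885
  0.02·ln(0.02/0.49) = -0.06397
  0.23·ln(0.23/0.03) = 0.46848
  0.64·ln(0.64/0.11) = 1.12703
D(P‖Q) = 1.4429 nats.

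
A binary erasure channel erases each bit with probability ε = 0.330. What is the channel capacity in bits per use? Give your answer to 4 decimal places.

0.6700 bits

Binary erasure channel: capacity C = 1 − ε.
C = 1 − 0.330 = 0.6700 bits per channel use.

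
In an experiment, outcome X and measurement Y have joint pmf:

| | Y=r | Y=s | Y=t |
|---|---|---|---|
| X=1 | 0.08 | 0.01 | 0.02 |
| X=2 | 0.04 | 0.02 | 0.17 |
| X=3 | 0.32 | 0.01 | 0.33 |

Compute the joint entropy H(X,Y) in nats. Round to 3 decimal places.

1.611 nats

H(X,Y) = −Σ p(x,y)·ln p(x,y) over all 9 cells.
  cell (1,r): −0.08·ln0.08 = 0.2021
  cell (1,s): −0.01·ln0.01 = 0.0461
  cell (1,t): −0.02·ln0.02 = 0.0782
  cell (2,r): −0.04·ln0.04 = 0.1288
  cell (2,s): −0.02·ln0.02 = 0.0782
  cell (2,t): −0.17·ln0.17 = 0.3012
  cell (3,r): −0.32·ln0.32 = 0.3646
  cell (3,s): −0.01·ln0.01 = 0.0461
  cell (3,t): −0.33·ln0.33 = 0.3659
Sum = 1.611 nats.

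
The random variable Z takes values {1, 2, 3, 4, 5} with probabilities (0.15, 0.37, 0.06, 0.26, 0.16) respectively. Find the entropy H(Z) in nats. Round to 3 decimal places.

1.465 nats

H(Z) = −Σ p·ln p.
  −(0.15)·ln(0.15) = 0.2846
  −(0.37)·ln(0.37) = 0.3679
  −(0.06)·ln(0.06) = 0.1688
  −(0.26)·ln(0.26) = 0.3502
  −(0.16)·ln(0.16) = 0.2932
Sum: 0.2846 + 0.3679 + 0.1688 + 0.3502 + 0.2932 = 1.465 nats.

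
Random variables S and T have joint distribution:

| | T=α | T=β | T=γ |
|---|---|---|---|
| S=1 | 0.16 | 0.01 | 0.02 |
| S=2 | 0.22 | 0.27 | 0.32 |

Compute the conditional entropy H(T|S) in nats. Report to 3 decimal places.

0.983 nats

Marginals: p(S) = (0.1900, 0.8100), p(T) = (0.3800, 0.2800, 0.3400).
H(T|S) = Σ p(S) · H(T|S=·).
  S=1: p=0.1900, H(T|S=1) = 0.5367
  S=2: p=0.8100, H(T|S=2) = 1.0871
Weighted sum = 0.983 nats.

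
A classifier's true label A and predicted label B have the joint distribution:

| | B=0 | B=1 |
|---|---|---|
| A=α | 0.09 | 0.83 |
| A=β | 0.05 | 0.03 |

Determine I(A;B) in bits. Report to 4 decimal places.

Marginals: p(A) = (0.9200, 0.0800), p(B) = (0.1400, 0.8600).
I(A;B) = H(A) + H(B) − H(A,B).
H(A) = 0.4022, H(B) = 0.5842, H(A,B) = 0.9036.
I(A;B) = 0.4022 + 0.5842 − 0.9036 = 0.0828 bits.

0.0828 bits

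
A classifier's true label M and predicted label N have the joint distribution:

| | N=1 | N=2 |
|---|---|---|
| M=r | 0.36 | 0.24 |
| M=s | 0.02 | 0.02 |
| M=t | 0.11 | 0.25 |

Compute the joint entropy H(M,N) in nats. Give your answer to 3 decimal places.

1.456 nats

H(M,N) = −Σ p(x,y)·ln p(x,y) over all 6 cells.
  cell (r,1): −0.36·ln0.36 = 0.3678
  cell (r,2): −0.24·ln0.24 = 0.3425
  cell (s,1): −0.02·ln0.02 = 0.0782
  cell (s,2): −0.02·ln0.02 = 0.0782
  cell (t,1): −0.11·ln0.11 = 0.2428
  cell (t,2): −0.25·ln0.25 = 0.3466
Sum = 1.456 nats.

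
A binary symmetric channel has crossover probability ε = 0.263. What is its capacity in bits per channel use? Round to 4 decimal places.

Binary symmetric channel: C = 1 − h₂(ε) where h₂ is the binary entropy function.
h₂(0.263) = −0.263·log₂0.263 − 0.737·log₂0.737 = 0.8312.
C = 1 − 0.8312 = 0.1688 bits per channel use.

0.1688 bits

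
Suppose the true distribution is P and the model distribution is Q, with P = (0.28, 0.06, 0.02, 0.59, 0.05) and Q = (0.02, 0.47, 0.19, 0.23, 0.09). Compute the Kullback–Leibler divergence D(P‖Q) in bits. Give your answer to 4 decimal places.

1.5824 bits

D(P‖Q) = Σ p·log₂(p/q).
  0.28·log₂(0.28/0.02) = 1.06606
  0.06·log₂(0.06/0.47) = -0.17818
  0.02·log₂(0.02/0.19) = -0.06496
  0.59·log₂(0.59/0.23) = 0.80186
  0.05·log₂(0.05/0.09) = -0.04240
D(P‖Q) = 1.5824 bits.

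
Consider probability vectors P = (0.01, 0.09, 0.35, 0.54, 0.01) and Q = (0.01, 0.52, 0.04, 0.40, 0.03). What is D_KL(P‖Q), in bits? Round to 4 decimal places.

1.0855 bits

D(P‖Q) = Σ p·log₂(p/q).
  0.01·log₂(0.01/0.01) = 0.00000
  0.09·log₂(0.09/0.52) = -0.22775
  0.35·log₂(0.35/0.04) = 1.09525
  0.54·log₂(0.54/0.40) = 0.23380
  0.01·log₂(0.01/0.03) = -0.01585
D(P‖Q) = 1.0855 bits.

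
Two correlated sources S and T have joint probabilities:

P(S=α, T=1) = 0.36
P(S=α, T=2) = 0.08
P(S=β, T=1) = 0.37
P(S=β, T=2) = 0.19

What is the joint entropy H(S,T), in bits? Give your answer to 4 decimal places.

1.8081 bits

H(S,T) = −Σ p(x,y)·log₂ p(x,y) over all 4 cells.
  cell (α,1): −0.36·log₂0.36 = 0.53062
  cell (α,2): −0.08·log₂0.08 = 0.29151
  cell (β,1): −0.37·log₂0.37 = 0.53073
  cell (β,2): −0.19·log₂0.19 = 0.45523
Sum = 1.8081 bits.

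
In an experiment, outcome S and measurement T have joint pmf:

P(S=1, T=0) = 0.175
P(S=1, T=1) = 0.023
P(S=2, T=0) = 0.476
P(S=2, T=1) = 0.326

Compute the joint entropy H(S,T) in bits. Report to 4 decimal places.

1.6022 bits

H(S,T) = −Σ p(x,y)·log₂ p(x,y) over all 4 cells.
  cell (1,0): −0.175·log₂0.175 = 0.44005
  cell (1,1): −0.023·log₂0.023 = 0.12517
  cell (2,0): −0.476·log₂0.476 = 0.50978
  cell (2,1): −0.326·log₂0.326 = 0.52716
Sum = 1.6022 bits.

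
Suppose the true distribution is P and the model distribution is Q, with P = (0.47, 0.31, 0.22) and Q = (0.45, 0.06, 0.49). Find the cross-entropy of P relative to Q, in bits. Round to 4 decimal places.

2.0261 bits

H(P,Q) = −Σ p·log₂ q.
  −0.47·log₂(0.45) = 0.54144
  −0.31·log₂(0.06) = 1.25826
  −0.22·log₂(0.49) = 0.22641
H(P,Q) = 2.0261 bits.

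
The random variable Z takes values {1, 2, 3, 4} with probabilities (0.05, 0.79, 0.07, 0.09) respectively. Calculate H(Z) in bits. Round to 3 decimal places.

1.066 bits

H(Z) = −Σ p·log₂ p.
  −(0.05)·log₂(0.05) = 0.2161
  −(0.79)·log₂(0.79) = 0.2687
  −(0.07)·log₂(0.07) = 0.2686
  −(0.09)·log₂(0.09) = 0.3127
Sum: 0.2161 + 0.2687 + 0.2686 + 0.3127 = 1.066 bits.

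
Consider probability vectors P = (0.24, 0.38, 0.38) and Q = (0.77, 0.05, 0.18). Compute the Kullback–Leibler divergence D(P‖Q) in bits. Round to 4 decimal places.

1.1179 bits

D(P‖Q) = Σ p·log₂(p/q).
  0.24·log₂(0.24/0.77) = -0.40364
  0.38·log₂(0.38/0.05) = 1.11188
  0.38·log₂(0.38/0.18) = 0.40964
D(P‖Q) = 1.1179 bits.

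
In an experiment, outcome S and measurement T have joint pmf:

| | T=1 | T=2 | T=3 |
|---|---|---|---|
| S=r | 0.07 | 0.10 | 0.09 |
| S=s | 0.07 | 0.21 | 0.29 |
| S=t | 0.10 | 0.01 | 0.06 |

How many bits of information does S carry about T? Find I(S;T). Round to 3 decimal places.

0.129 bits

Marginals: p(S) = (0.2600, 0.5700, 0.1700), p(T) = (0.2400, 0.3200, 0.4400).
I(S;T) = H(S) + H(T) − H(S,T).
H(S) = 1.4021, H(T) = 1.5413, H(S,T) = 2.8148.
I(S;T) = 1.4021 + 1.5413 − 2.8148 = 0.129 bits.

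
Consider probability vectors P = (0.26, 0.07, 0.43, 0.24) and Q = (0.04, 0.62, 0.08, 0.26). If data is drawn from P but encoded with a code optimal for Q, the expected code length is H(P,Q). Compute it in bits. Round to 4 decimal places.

3.2890 bits

H(P,Q) = −Σ p·log₂ q.
  −0.26·log₂(0.04) = 1.20740
  −0.07·log₂(0.62) = 0.04828
  −0.43·log₂(0.08) = 1.56686
  −0.24·log₂(0.26) = 0.46642
H(P,Q) = 3.2890 bits.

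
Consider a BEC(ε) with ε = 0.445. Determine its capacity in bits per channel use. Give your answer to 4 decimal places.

Binary erasure channel: capacity C = 1 − ε.
C = 1 − 0.445 = 0.5550 bits per channel use.

0.5550 bits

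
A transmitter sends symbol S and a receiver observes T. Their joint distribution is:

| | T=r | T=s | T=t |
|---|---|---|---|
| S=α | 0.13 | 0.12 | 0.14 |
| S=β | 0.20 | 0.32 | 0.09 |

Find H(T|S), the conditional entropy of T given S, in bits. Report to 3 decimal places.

Marginals: p(S) = (0.3900, 0.6100), p(T) = (0.3300, 0.4400, 0.2300).
H(T|S) = Σ p(S) · H(T|S=·).
  S=α: p=0.3900, H(T|S=α) = 1.5821
  S=β: p=0.6100, H(T|S=β) = 1.4231
Weighted sum = 1.485 bits.

1.485 bits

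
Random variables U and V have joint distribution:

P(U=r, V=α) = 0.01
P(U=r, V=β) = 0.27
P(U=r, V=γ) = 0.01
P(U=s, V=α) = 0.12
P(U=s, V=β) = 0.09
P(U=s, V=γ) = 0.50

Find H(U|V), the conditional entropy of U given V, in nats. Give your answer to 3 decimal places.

0.287 nats

Marginals: p(U) = (0.2900, 0.7100), p(V) = (0.1300, 0.3600, 0.5100).
H(U|V) = Σ p(V) · H(U|V=·).
  V=α: p=0.1300, H(U|V=α) = 0.2712
  V=β: p=0.3600, H(U|V=β) = 0.5623
  V=γ: p=0.5100, H(U|V=γ) = 0.0965
Weighted sum = 0.287 nats.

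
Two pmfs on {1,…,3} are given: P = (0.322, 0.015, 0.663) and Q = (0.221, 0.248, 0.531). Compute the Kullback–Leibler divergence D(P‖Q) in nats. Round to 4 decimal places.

D(P‖Q) = Σ p·ln(p/q).
  0.322·ln(0.322/0.221) = 0.12120
  0.015·ln(0.015/0.248) = -0.04208
  0.663·ln(0.663/0.531) = 0.14719
D(P‖Q) = 0.2263 nats.

0.2263 nats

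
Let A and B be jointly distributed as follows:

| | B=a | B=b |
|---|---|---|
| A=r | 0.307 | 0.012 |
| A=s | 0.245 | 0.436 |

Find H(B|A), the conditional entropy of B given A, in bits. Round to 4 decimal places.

Chain rule: H(B|A) = H(A,B) − H(A).
Marginals: p(A) = (0.3190, 0.6810), p(B) = (0.5520, 0.4480).
H(A,B) = 1.6189 bits; H(A) = 0.9033 bits.
H(B|A) = 1.6189 − 0.9033 = 0.7156 bits.

0.7156 bits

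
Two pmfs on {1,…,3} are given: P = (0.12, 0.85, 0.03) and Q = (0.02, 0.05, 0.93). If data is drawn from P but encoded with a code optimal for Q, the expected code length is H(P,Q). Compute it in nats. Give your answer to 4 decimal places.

3.0180 nats

H(P,Q) = −Σ p·ln q.
  −0.12·ln(0.02) = 0.46944
  −0.85·ln(0.05) = 2.54637
  −0.03·ln(0.93) = 0.00218
H(P,Q) = 3.0180 nats.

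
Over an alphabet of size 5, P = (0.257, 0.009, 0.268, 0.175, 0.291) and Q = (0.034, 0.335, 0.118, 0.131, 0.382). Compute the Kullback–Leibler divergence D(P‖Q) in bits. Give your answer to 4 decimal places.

0.9790 bits

D(P‖Q) = Σ p·log₂(p/q).
  0.257·log₂(0.257/0.034) = 0.74997
  0.009·log₂(0.009/0.335) = -0.04696
  0.268·log₂(0.268/0.118) = 0.31716
  0.175·log₂(0.175/0.131) = 0.07311
  0.291·log₂(0.291/0.382) = -0.11423
D(P‖Q) = 0.9790 bits.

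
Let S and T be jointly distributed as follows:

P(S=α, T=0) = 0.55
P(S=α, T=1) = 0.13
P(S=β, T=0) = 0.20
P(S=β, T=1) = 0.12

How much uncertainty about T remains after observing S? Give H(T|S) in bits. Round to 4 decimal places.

0.7841 bits

Marginals: p(S) = (0.6800, 0.3200), p(T) = (0.7500, 0.2500).
H(T|S) = Σ p(S) · H(T|S=·).
  S=α: p=0.6800, H(T|S=α) = 0.7039
  S=β: p=0.3200, H(T|S=β) = 0.9544
Weighted sum = 0.7841 bits.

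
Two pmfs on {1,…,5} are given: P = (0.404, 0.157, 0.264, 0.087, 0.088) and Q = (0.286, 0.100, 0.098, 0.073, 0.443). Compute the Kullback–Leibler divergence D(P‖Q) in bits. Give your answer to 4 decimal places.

0.4978 bits

D(P‖Q) = Σ p·log₂(p/q).
  0.404·log₂(0.404/0.286) = 0.20133
  0.157·log₂(0.157/0.100) = 0.10217
  0.264·log₂(0.264/0.098) = 0.37744
  0.087·log₂(0.087/0.073) = 0.02202
  0.088·log₂(0.088/0.443) = -0.20519
D(P‖Q) = 0.4978 bits.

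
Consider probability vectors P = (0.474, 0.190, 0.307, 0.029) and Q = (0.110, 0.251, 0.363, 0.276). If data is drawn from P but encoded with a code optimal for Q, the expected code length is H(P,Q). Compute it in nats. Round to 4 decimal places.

H(P,Q) = −Σ p·ln q.
  −0.474·ln(0.110) = 1.04625
  −0.190·ln(0.251) = 0.26264
  −0.307·ln(0.363) = 0.31110
  −0.029·ln(0.276) = 0.03733
H(P,Q) = 1.6573 nats.

1.6573 nats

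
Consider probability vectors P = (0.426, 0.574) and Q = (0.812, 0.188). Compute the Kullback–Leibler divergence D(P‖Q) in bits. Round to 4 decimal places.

0.5279 bits

D(P‖Q) = Σ p·log₂(p/q).
  0.426·log₂(0.426/0.812) = -0.39645
  0.574·log₂(0.574/0.188) = 0.92432
D(P‖Q) = 0.5279 bits.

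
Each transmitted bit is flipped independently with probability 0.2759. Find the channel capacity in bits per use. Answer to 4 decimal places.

Binary symmetric channel: C = 1 − h₂(ε) where h₂ is the binary entropy function.
h₂(0.2759) = −0.2759·log₂0.2759 − 0.7241·log₂0.7241 = 0.8498.
C = 1 − 0.8498 = 0.1502 bits per channel use.

0.1502 bits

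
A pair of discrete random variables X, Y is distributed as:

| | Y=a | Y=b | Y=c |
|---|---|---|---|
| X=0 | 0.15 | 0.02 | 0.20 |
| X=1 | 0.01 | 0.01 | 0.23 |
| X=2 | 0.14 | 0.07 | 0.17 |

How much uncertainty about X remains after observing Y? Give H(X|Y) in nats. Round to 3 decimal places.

Chain rule: H(X|Y) = H(X,Y) − H(Y).
Marginals: p(X) = (0.3700, 0.2500, 0.3800), p(Y) = (0.3000, 0.1000, 0.6000).
H(X,Y) = 1.8775 nats; H(Y) = 0.8979 nats.
H(X|Y) = 1.8775 − 0.8979 = 0.980 nats.

0.980 nats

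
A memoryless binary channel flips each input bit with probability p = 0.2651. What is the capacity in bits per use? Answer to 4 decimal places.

0.1657 bits

Binary symmetric channel: C = 1 − h₂(ε) where h₂ is the binary entropy function.
h₂(0.2651) = −0.2651·log₂0.2651 − 0.7349·log₂0.7349 = 0.8343.
C = 1 − 0.8343 = 0.1657 bits per channel use.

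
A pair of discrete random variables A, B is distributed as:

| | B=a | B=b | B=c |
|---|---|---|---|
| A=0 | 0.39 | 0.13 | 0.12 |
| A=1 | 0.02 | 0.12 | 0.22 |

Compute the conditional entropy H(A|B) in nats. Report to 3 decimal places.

Marginals: p(A) = (0.6400, 0.3600), p(B) = (0.4100, 0.2500, 0.3400).
H(A|B) = Σ p(B) · H(A|B=·).
  B=a: p=0.4100, H(A|B=a) = 0.1949
  B=b: p=0.2500, H(A|B=b) = 0.6923
  B=c: p=0.3400, H(A|B=c) = 0.6492
Weighted sum = 0.474 nats.

0.474 nats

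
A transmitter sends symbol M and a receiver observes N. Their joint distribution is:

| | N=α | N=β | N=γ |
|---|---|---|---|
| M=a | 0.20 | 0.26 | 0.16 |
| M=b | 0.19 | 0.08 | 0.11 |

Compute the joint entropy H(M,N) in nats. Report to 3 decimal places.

H(M,N) = −Σ p(x,y)·ln p(x,y) over all 6 cells.
  cell (a,α): −0.20·ln0.20 = 0.3219
  cell (a,β): −0.26·ln0.26 = 0.3502
  cell (a,γ): −0.16·ln0.16 = 0.2932
  cell (b,α): −0.19·ln0.19 = 0.3155
  cell (b,β): −0.08·ln0.08 = 0.2021
  cell (b,γ): −0.11·ln0.11 = 0.2428
Sum = 1.726 nats.

1.726 nats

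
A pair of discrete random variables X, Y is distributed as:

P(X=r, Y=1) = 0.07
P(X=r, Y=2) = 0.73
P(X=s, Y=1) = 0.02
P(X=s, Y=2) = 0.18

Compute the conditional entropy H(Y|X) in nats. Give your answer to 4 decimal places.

Chain rule: H(Y|X) = H(X,Y) − H(X).
Marginals: p(X) = (0.8000, 0.2000), p(Y) = (0.0900, 0.9100).
H(X,Y) = 0.8028 nats; H(X) = 0.5004 nats.
H(Y|X) = 0.8028 − 0.5004 = 0.3024 nats.

0.3024 nats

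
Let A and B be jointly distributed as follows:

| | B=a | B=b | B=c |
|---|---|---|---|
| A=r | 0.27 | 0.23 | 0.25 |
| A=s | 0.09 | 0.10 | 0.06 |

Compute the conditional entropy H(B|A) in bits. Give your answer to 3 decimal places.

Chain rule: H(B|A) = H(A,B) − H(A).
Marginals: p(A) = (0.7500, 0.2500), p(B) = (0.3600, 0.3300, 0.3100).
H(A,B) = 2.3861 bits; H(A) = 0.8113 bits.
H(B|A) = 2.3861 − 0.8113 = 1.575 bits.

1.575 bits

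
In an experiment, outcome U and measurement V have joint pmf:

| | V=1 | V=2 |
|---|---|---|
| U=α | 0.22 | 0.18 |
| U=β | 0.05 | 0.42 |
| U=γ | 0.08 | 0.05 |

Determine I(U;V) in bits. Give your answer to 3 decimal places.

Marginals: p(U) = (0.4000, 0.4700, 0.1300), p(V) = (0.3500, 0.6500).
I(U;V) = H(U) + H(V) − H(U,V).
H(U) = 1.4234, H(V) = 0.9341, H(U,V) = 2.1752.
I(U;V) = 1.4234 + 0.9341 − 2.1752 = 0.182 bits.

0.182 bits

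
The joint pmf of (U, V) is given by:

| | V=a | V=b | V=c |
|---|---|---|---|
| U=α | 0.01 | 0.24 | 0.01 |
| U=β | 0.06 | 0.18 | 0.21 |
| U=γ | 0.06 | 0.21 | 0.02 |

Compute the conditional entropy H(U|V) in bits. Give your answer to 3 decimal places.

1.321 bits

Marginals: p(U) = (0.2600, 0.4500, 0.2900), p(V) = (0.1300, 0.6300, 0.2400).
H(U|V) = Σ p(V) · H(U|V=·).
  V=a: p=0.1300, H(U|V=a) = 1.3143
  V=b: p=0.6300, H(U|V=b) = 1.5751
  V=c: p=0.2400, H(U|V=c) = 0.6584
Weighted sum = 1.321 bits.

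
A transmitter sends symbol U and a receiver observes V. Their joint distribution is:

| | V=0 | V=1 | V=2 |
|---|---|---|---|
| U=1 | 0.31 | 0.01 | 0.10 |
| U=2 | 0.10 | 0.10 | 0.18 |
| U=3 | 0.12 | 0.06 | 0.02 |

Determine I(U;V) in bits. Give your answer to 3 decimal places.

0.206 bits

Marginals: p(U) = (0.4200, 0.3800, 0.2000), p(V) = (0.5300, 0.1700, 0.3000).
I(U;V) = H(U) + H(V) − H(U,V).
H(U) = 1.5205, H(V) = 1.4411, H(U,V) = 2.7556.
I(U;V) = 1.5205 + 1.4411 − 2.7556 = 0.206 bits.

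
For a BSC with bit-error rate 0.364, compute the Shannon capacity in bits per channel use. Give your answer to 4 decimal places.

Binary symmetric channel: C = 1 − h₂(ε) where h₂ is the binary entropy function.
h₂(0.364) = −0.364·log₂0.364 − 0.636·log₂0.636 = 0.9460.
C = 1 − 0.9460 = 0.0540 bits per channel use.

0.0540 bits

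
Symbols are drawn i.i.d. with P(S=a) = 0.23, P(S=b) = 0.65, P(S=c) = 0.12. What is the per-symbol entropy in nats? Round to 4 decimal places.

0.8725 nats

H(S) = −Σ p·ln p.
  −(0.23)·ln(0.23) = 0.33803
  −(0.65)·ln(0.65) = 0.28001
  −(0.12)·ln(0.12) = 0.25443
Sum: 0.33803 + 0.28001 + 0.25443 = 0.8725 nats.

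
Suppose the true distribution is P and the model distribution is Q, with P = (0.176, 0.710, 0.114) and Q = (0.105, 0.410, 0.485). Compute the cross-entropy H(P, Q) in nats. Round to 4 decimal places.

1.1122 nats

H(P,Q) = −Σ p·ln q.
  −0.176·ln(0.105) = 0.39667
  −0.710·ln(0.410) = 0.63303
  −0.114·ln(0.485) = 0.08249
H(P,Q) = 1.1122 nats.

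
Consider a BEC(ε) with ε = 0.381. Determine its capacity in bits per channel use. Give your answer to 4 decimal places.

Binary erasure channel: capacity C = 1 − ε.
C = 1 − 0.381 = 0.6190 bits per channel use.

0.6190 bits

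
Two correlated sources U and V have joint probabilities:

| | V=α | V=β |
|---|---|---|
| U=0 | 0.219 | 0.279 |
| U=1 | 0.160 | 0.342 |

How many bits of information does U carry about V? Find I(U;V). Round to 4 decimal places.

Marginals: p(U) = (0.4980, 0.5020), p(V) = (0.3790, 0.6210).
I(U;V) = Σ p(x,y)·log₂[p(x,y)/(p(x)p(y))].
  (0,α): 0.219·log₂(1.1603) = 0.04698
  (0,β): 0.279·log₂(0.9022) = -0.04144
  (1,α): 0.160·log₂(0.8410) = -0.03998
  (1,β): 0.342·log₂(1.0971) = 0.04571
Sum = 0.0113 bits.

0.0113 bits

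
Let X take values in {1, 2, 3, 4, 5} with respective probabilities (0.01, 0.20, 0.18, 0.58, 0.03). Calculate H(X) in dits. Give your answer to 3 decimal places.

H(X) = −Σ p·log₁₀ p.
  −(0.01)·log₁₀(0.01) = 0.0200
  −(0.20)·log₁₀(0.20) = 0.1398
  −(0.18)·log₁₀(0.18) = 0.1341
  −(0.58)·log₁₀(0.58) = 0.1372
  −(0.03)·log₁₀(0.03) = 0.0457
Sum: 0.0200 + 0.1398 + 0.1341 + 0.1372 + 0.0457 = 0.477 dits.

0.477 dits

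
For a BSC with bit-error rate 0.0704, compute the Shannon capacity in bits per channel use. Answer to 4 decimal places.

0.6326 bits

Binary symmetric channel: C = 1 − h₂(ε) where h₂ is the binary entropy function.
h₂(0.0704) = −0.0704·log₂0.0704 − 0.9296·log₂0.9296 = 0.3674.
C = 1 − 0.3674 = 0.6326 bits per channel use.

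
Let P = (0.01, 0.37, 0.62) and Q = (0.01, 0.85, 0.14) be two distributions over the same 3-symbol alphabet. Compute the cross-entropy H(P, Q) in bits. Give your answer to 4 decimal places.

H(P,Q) = −Σ p·log₂ q.
  −0.01·log₂(0.01) = 0.06644
  −0.37·log₂(0.85) = 0.08675
  −0.62·log₂(0.14) = 1.75863
H(P,Q) = 1.9118 bits.

1.9118 bits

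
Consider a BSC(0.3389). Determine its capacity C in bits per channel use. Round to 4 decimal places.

Binary symmetric channel: C = 1 − h₂(ε) where h₂ is the binary entropy function.
h₂(0.3389) = −0.3389·log₂0.3389 − 0.6611·log₂0.6611 = 0.9238.
C = 1 − 0.9238 = 0.0762 bits per channel use.

0.0762 bits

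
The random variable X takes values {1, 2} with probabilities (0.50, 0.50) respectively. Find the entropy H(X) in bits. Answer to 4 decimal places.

1.0000 bits

H(X) = −Σ p·log₂ p.
  −(0.50)·log₂(0.50) = 0.50000
  −(0.50)·log₂(0.50) = 0.50000
Sum: 0.50000 + 0.50000 = 1.0000 bits.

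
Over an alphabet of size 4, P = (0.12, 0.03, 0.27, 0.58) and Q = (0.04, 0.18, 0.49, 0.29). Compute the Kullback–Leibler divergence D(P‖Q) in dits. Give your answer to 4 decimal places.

0.1386 dits

D(P‖Q) = Σ p·log₁₀(p/q).
  0.12·log₁₀(0.12/0.04) = 0.05725
  0.03·log₁₀(0.03/0.18) = -0.02334
  0.27·log₁₀(0.27/0.49) = -0.06988
  0.58·log₁₀(0.58/0.29) = 0.17460
D(P‖Q) = 0.1386 dits.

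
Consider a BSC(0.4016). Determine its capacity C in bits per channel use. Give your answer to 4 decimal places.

0.0281 bits

Binary symmetric channel: C = 1 − h₂(ε) where h₂ is the binary entropy function.
h₂(0.4016) = −0.4016·log₂0.4016 − 0.5984·log₂0.5984 = 0.9719.
C = 1 − 0.9719 = 0.0281 bits per channel use.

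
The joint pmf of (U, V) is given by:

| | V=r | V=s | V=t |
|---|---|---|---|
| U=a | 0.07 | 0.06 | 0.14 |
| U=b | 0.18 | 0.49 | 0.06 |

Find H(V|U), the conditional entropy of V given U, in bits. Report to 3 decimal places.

1.261 bits

Chain rule: H(V|U) = H(U,V) − H(U).
Marginals: p(U) = (0.2700, 0.7300), p(V) = (0.2500, 0.5500, 0.2000).
H(U,V) = 2.1023 bits; H(U) = 0.8415 bits.
H(V|U) = 2.1023 − 0.8415 = 1.261 bits.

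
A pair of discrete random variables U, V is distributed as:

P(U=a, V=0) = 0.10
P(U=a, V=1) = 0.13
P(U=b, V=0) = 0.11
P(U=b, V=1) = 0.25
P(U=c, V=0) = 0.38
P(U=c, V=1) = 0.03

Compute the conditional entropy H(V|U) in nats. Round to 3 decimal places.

Chain rule: H(V|U) = H(U,V) − H(U).
Marginals: p(U) = (0.2300, 0.3600, 0.4100), p(V) = (0.5900, 0.4100).
H(U,V) = 1.5577 nats; H(U) = 1.0714 nats.
H(V|U) = 1.5577 − 1.0714 = 0.486 nats.

0.486 nats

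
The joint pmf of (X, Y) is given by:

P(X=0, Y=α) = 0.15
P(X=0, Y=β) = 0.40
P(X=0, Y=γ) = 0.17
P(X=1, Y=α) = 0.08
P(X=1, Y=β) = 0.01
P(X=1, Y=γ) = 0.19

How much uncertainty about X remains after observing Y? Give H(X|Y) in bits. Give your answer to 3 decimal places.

Marginals: p(X) = (0.7200, 0.2800), p(Y) = (0.2300, 0.4100, 0.3600).
H(X|Y) = Σ p(Y) · H(X|Y=·).
  Y=α: p=0.2300, H(X|Y=α) = 0.9321
  Y=β: p=0.4100, H(X|Y=β) = 0.1654
  Y=γ: p=0.3600, H(X|Y=γ) = 0.9978
Weighted sum = 0.641 bits.

0.641 bits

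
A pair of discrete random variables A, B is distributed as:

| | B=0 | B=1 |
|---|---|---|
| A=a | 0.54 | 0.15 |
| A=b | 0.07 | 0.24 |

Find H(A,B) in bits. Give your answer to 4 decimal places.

1.6533 bits

H(A,B) = −Σ p(x,y)·log₂ p(x,y) over all 4 cells.
  cell (a,0): −0.54·log₂0.54 = 0.48004
  cell (a,1): −0.15·log₂0.15 = 0.41054
  cell (b,0): −0.07·log₂0.07 = 0.26856
  cell (b,1): −0.24·log₂0.24 = 0.49413
Sum = 1.6533 bits.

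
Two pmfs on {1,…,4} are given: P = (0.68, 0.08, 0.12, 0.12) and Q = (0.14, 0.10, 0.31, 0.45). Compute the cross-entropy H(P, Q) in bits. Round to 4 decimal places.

2.5356 bits

H(P,Q) = −Σ p·log₂ q.
  −0.68·log₂(0.14) = 1.92882
  −0.08·log₂(0.10) = 0.26575
  −0.12·log₂(0.31) = 0.20276
  −0.12·log₂(0.45) = 0.13824
H(P,Q) = 2.5356 bits.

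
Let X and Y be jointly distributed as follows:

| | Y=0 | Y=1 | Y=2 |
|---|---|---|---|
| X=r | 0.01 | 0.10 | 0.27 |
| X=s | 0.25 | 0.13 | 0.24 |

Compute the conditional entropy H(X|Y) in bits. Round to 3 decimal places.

0.797 bits

Chain rule: H(X|Y) = H(X,Y) − H(Y).
Marginals: p(X) = (0.3800, 0.6200), p(Y) = (0.2600, 0.2300, 0.5100).
H(X,Y) = 2.2854 bits; H(Y) = 1.4884 bits.
H(X|Y) = 2.2854 − 1.4884 = 0.797 bits.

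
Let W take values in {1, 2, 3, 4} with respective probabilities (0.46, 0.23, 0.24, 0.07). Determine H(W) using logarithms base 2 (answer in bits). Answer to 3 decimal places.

H(W) = −Σ p·log₂ p.
  −(0.46)·log₂(0.46) = 0.5153
  −(0.23)·log₂(0.23) = 0.4877
  −(0.24)·log₂(0.24) = 0.4941
  −(0.07)·log₂(0.07) = 0.2686
Sum: 0.5153 + 0.4877 + 0.4941 + 0.2686 = 1.766 bits.

1.766 bits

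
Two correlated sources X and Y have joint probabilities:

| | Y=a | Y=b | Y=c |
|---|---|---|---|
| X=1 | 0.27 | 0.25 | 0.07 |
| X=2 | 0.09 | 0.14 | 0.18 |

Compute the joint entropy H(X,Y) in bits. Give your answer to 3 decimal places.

2.434 bits

H(X,Y) = −Σ p(x,y)·log₂ p(x,y) over all 6 cells.
  cell (1,a): −0.27·log₂0.27 = 0.5100
  cell (1,b): −0.25·log₂0.25 = 0.5000
  cell (1,c): −0.07·log₂0.07 = 0.2686
  cell (2,a): −0.09·log₂0.09 = 0.3127
  cell (2,b): −0.14·log₂0.14 = 0.3971
  cell (2,c): −0.18·log₂0.18 = 0.4453
Sum = 2.434 bits.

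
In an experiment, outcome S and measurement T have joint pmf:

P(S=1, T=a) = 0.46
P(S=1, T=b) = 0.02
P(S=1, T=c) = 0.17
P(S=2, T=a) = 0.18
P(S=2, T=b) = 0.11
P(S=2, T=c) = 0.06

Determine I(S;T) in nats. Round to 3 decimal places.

0.079 nats

Marginals: p(S) = (0.6500, 0.3500), p(T) = (0.6400, 0.1300, 0.2300).
I(S;T) = H(S) + H(T) − H(S,T).
H(S) = 0.6474, H(T) = 0.8889, H(S,T) = 1.4569.
I(S;T) = 0.6474 + 0.8889 − 1.4569 = 0.079 nats.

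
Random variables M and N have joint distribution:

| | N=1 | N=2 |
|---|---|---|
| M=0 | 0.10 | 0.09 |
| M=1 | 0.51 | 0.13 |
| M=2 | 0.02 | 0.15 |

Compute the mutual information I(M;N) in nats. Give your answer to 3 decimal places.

Marginals: p(M) = (0.1900, 0.6400, 0.1700), p(N) = (0.6300, 0.3700).
I(M;N) = Σ p(x,y)·ln[p(x,y)/(p(x)p(y))].
  (0,1): 0.10·ln(0.8354) = -0.0180
  (0,2): 0.09·ln(1.2802) = 0.0222
  (1,1): 0.51·ln(1.2649) = 0.1198
  (1,2): 0.13·ln(0.5490) = -0.0780
  (2,1): 0.02·ln(0.1867) = -0.0336
  (2,2): 0.15·ln(2.3847) = 0.1304
Sum = 0.143 nats.

0.143 nats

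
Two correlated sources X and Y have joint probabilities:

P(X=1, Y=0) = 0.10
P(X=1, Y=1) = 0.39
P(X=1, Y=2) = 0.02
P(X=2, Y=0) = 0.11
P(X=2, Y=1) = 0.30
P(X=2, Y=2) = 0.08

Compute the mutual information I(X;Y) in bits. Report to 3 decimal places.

0.036 bits

Marginals: p(X) = (0.5100, 0.4900), p(Y) = (0.2100, 0.6900, 0.1000).
I(X;Y) = Σ p(x,y)·log₂[p(x,y)/(p(x)p(y))].
  (1,0): 0.10·log₂(0.9337) = -0.0099
  (1,1): 0.39·log₂(1.1083) = 0.0578
  (1,2): 0.02·log₂(0.3922) = -0.0270
  (2,0): 0.11·log₂(1.0690) = 0.0106
  (2,1): 0.30·log₂(0.8873) = -0.0517
  (2,2): 0.08·log₂(1.6327) = 0.0566
Sum = 0.036 bits.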